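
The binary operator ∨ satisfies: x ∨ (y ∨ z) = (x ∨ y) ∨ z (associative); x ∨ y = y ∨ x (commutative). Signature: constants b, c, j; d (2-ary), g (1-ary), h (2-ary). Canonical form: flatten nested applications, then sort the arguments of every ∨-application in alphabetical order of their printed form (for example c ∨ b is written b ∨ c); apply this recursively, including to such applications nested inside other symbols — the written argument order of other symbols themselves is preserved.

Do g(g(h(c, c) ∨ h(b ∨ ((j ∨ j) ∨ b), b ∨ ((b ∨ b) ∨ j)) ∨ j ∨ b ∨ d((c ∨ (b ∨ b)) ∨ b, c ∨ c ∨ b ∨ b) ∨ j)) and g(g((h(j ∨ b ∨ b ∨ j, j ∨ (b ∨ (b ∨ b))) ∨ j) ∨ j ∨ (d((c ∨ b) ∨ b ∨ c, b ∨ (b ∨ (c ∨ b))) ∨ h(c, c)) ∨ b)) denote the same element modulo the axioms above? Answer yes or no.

Answer: no — g(g(b ∨ d(b ∨ b ∨ b ∨ c, b ∨ b ∨ c ∨ c) ∨ h(b ∨ b ∨ j ∨ j, b ∨ b ∨ b ∨ j) ∨ h(c, c) ∨ j ∨ j)) vs g(g(b ∨ d(b ∨ b ∨ c ∨ c, b ∨ b ∨ b ∨ c) ∨ h(b ∨ b ∨ j ∨ j, b ∨ b ∨ b ∨ j) ∨ h(c, c) ∨ j ∨ j))

Derivation:
Left:  g(g(h(c, c) ∨ h(b ∨ ((j ∨ j) ∨ b), b ∨ ((b ∨ b) ∨ j)) ∨ j ∨ b ∨ d((c ∨ (b ∨ b)) ∨ b, c ∨ c ∨ b ∨ b) ∨ j))
  Focus inside:  h(c, c) ∨ h(b ∨ ((j ∨ j) ∨ b), b ∨ ((b ∨ b) ∨ j)) ∨ j ∨ b ∨ d((c ∨ (b ∨ b)) ∨ b, c ∨ c ∨ b ∨ b) ∨ j
  Canonicalize subterm:  h(b ∨ ((j ∨ j) ∨ b), b ∨ ((b ∨ b) ∨ j))  →  h(b ∨ b ∨ j ∨ j, b ∨ b ∨ b ∨ j)
  Inside:  d((c ∨ (b ∨ b)) ∨ b, c ∨ c ∨ b ∨ b)  →  d(b ∨ b ∨ b ∨ c, b ∨ b ∨ c ∨ c)
  Order the arguments:  b ∨ d(b ∨ b ∨ b ∨ c, b ∨ b ∨ c ∨ c) ∨ h(b ∨ b ∨ j ∨ j, b ∨ b ∨ b ∨ j) ∨ h(c, c) ∨ j ∨ j
  Reassemble:  g(g(b ∨ d(b ∨ b ∨ b ∨ c, b ∨ b ∨ c ∨ c) ∨ h(b ∨ b ∨ j ∨ j, b ∨ b ∨ b ∨ j) ∨ h(c, c) ∨ j ∨ j))
Right:  g(g((h(j ∨ b ∨ b ∨ j, j ∨ (b ∨ (b ∨ b))) ∨ j) ∨ j ∨ (d((c ∨ b) ∨ b ∨ c, b ∨ (b ∨ (c ∨ b))) ∨ h(c, c)) ∨ b))
  Focus inside:  (h(j ∨ b ∨ b ∨ j, j ∨ (b ∨ (b ∨ b))) ∨ j) ∨ j ∨ (d((c ∨ b) ∨ b ∨ c, b ∨ (b ∨ (c ∨ b))) ∨ h(c, c)) ∨ b
  Flatten:  h(j ∨ b ∨ b ∨ j, j ∨ (b ∨ (b ∨ b))) ∨ j ∨ j ∨ d((c ∨ b) ∨ b ∨ c, b ∨ (b ∨ (c ∨ b))) ∨ h(c, c) ∨ b
  Simplify inside:  h(j ∨ b ∨ b ∨ j, j ∨ (b ∨ (b ∨ b)))  →  h(b ∨ b ∨ j ∨ j, b ∨ b ∨ b ∨ j)
  Inside:  d((c ∨ b) ∨ b ∨ c, b ∨ (b ∨ (c ∨ b)))  →  d(b ∨ b ∨ c ∨ c, b ∨ b ∨ b ∨ c)
  Order the arguments:  b ∨ d(b ∨ b ∨ c ∨ c, b ∨ b ∨ b ∨ c) ∨ h(b ∨ b ∨ j ∨ j, b ∨ b ∨ b ∨ j) ∨ h(c, c) ∨ j ∨ j
  Put back:  g(g(b ∨ d(b ∨ b ∨ c ∨ c, b ∨ b ∨ b ∨ c) ∨ h(b ∨ b ∨ j ∨ j, b ∨ b ∨ b ∨ j) ∨ h(c, c) ∨ j ∨ j))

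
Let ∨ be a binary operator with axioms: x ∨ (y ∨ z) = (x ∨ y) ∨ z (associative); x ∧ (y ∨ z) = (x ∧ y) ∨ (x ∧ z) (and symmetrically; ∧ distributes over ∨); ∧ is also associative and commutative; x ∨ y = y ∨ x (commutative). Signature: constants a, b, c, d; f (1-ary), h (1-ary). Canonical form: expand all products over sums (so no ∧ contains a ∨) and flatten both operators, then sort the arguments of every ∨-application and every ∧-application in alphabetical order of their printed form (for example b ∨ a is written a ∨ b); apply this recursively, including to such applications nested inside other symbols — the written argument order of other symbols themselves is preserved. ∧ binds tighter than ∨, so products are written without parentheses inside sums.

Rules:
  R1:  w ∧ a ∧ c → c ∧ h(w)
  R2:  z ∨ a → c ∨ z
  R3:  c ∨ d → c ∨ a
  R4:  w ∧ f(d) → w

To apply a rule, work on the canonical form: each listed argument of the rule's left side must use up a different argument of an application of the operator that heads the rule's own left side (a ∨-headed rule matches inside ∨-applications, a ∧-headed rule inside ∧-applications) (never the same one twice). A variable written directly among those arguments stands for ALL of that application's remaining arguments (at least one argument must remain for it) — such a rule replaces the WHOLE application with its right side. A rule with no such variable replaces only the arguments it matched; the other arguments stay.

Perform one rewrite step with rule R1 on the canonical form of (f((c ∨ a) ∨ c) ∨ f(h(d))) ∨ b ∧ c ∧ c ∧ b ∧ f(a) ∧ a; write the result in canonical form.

Canonical form:  a ∧ b ∧ b ∧ c ∧ c ∧ f(a) ∨ f(a ∨ c ∨ c) ∨ f(h(d))
Match R1:  consume a, c;  w := b ∧ b ∧ c ∧ f(a)
The extension variable absorbs all remaining arguments, so the whole application is rewritten.
New term:  c ∧ h(b ∧ b ∧ c ∧ f(a)) ∨ f(a ∨ c ∨ c) ∨ f(h(d))

Answer: c ∧ h(b ∧ b ∧ c ∧ f(a)) ∨ f(a ∨ c ∨ c) ∨ f(h(d))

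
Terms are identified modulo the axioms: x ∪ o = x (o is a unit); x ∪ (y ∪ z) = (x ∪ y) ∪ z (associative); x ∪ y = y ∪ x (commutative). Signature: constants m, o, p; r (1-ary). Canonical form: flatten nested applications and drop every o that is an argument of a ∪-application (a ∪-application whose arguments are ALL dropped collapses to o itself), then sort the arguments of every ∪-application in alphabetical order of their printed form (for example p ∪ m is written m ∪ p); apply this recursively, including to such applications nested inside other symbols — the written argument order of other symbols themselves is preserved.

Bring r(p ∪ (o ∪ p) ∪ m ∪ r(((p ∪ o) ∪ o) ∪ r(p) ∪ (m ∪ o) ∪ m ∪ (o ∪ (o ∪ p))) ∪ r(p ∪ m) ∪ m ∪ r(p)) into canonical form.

Answer: r(m ∪ m ∪ p ∪ p ∪ r(m ∪ m ∪ p ∪ p ∪ r(p)) ∪ r(m ∪ p) ∪ r(p))

Derivation:
Work inside:  p ∪ (o ∪ p) ∪ m ∪ r(((p ∪ o) ∪ o) ∪ r(p) ∪ (m ∪ o) ∪ m ∪ (o ∪ (o ∪ p))) ∪ r(p ∪ m) ∪ m ∪ r(p)
Un-nest:  p ∪ o ∪ p ∪ m ∪ r(((p ∪ o) ∪ o) ∪ r(p) ∪ (m ∪ o) ∪ m ∪ (o ∪ (o ∪ p))) ∪ r(p ∪ m) ∪ m ∪ r(p)
Canonicalize subterm:  r(((p ∪ o) ∪ o) ∪ r(p) ∪ (m ∪ o) ∪ m ∪ (o ∪ (o ∪ p)))  →  r(m ∪ m ∪ p ∪ p ∪ r(p))
Canonicalize subterm:  r(p ∪ m)  →  r(m ∪ p)
Units out:  drop o
Sort:  m ∪ m ∪ p ∪ p ∪ r(m ∪ m ∪ p ∪ p ∪ r(p)) ∪ r(m ∪ p) ∪ r(p)
Reassemble:  r(m ∪ m ∪ p ∪ p ∪ r(m ∪ m ∪ p ∪ p ∪ r(p)) ∪ r(m ∪ p) ∪ r(p))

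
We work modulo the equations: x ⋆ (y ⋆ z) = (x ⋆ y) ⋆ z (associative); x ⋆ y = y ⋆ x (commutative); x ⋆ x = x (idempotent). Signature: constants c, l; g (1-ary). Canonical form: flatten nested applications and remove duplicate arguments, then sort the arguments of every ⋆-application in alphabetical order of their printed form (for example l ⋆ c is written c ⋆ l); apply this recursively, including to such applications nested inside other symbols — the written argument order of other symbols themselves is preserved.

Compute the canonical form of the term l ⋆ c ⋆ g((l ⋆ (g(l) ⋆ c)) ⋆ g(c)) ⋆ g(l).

Simplify inside:  g((l ⋆ (g(l) ⋆ c)) ⋆ g(c))  →  g(c ⋆ g(c) ⋆ g(l) ⋆ l)
Sort:  c ⋆ g(c ⋆ g(c) ⋆ g(l) ⋆ l) ⋆ g(l) ⋆ l

Answer: c ⋆ g(c ⋆ g(c) ⋆ g(l) ⋆ l) ⋆ g(l) ⋆ l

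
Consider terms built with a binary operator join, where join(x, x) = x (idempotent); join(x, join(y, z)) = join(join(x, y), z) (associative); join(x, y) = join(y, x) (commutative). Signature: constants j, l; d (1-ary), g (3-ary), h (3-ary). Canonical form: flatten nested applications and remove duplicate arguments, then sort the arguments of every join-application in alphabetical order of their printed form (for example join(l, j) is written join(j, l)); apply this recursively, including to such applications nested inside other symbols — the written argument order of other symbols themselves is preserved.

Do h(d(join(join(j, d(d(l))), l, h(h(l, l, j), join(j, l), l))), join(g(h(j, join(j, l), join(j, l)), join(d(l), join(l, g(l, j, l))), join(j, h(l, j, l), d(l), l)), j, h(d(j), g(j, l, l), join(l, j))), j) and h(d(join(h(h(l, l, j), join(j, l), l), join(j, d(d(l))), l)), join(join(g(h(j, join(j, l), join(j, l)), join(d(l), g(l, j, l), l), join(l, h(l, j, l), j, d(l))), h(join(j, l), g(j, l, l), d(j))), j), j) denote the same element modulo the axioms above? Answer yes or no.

Left:  h(d(join(join(j, d(d(l))), l, h(h(l, l, j), join(j, l), l))), join(g(h(j, join(j, l), join(j, l)), join(d(l), join(l, g(l, j, l))), join(j, h(l, j, l), d(l), l)), j, h(d(j), g(j, l, l), join(l, j))), j)
  Focus inside:  join(g(h(j, join(j, l), join(j, l)), join(d(l), join(l, g(l, j, l))), join(j, h(l, j, l), d(l), l)), j, h(d(j), g(j, l, l), join(l, j)))
  Simplify inside:  g(h(j, join(j, l), join(j, l)), join(d(l), join(l, g(l, j, l))), join(j, h(l, j, l), d(l), l))  →  g(h(j, join(j, l), join(j, l)), join(d(l), g(l, j, l), l), join(d(l), h(l, j, l), j, l))
  Canonicalize subterm:  h(d(j), g(j, l, l), join(l, j))  →  h(d(j), g(j, l, l), join(j, l))
  Order the arguments:  join(g(h(j, join(j, l), join(j, l)), join(d(l), g(l, j, l), l), join(d(l), h(l, j, l), j, l)), h(d(j), g(j, l, l), join(j, l)), j)
  Put back:  h(d(join(d(d(l)), h(h(l, l, j), join(j, l), l), j, l)), join(g(h(j, join(j, l), join(j, l)), join(d(l), g(l, j, l), l), join(d(l), h(l, j, l), j, l)), h(d(j), g(j, l, l), join(j, l)), j), j)
Right:  h(d(join(h(h(l, l, j), join(j, l), l), join(j, d(d(l))), l)), join(join(g(h(j, join(j, l), join(j, l)), join(d(l), g(l, j, l), l), join(l, h(l, j, l), j, d(l))), h(join(j, l), g(j, l, l), d(j))), j), j)
  Work inside:  join(join(g(h(j, join(j, l), join(j, l)), join(d(l), g(l, j, l), l), join(l, h(l, j, l), j, d(l))), h(join(j, l), g(j, l, l), d(j))), j)
  Un-nest:  join(g(h(j, join(j, l), join(j, l)), join(d(l), g(l, j, l), l), join(l, h(l, j, l), j, d(l))), h(join(j, l), g(j, l, l), d(j)), j)
  Simplify inside:  g(h(j, join(j, l), join(j, l)), join(d(l), g(l, j, l), l), join(l, h(l, j, l), j, d(l)))  →  g(h(j, join(j, l), join(j, l)), join(d(l), g(l, j, l), l), join(d(l), h(l, j, l), j, l))
  Order the arguments:  join(g(h(j, join(j, l), join(j, l)), join(d(l), g(l, j, l), l), join(d(l), h(l, j, l), j, l)), h(join(j, l), g(j, l, l), d(j)), j)
  Put back:  h(d(join(d(d(l)), h(h(l, l, j), join(j, l), l), j, l)), join(g(h(j, join(j, l), join(j, l)), join(d(l), g(l, j, l), l), join(d(l), h(l, j, l), j, l)), h(join(j, l), g(j, l, l), d(j)), j), j)

Answer: no — h(d(join(d(d(l)), h(h(l, l, j), join(j, l), l), j, l)), join(g(h(j, join(j, l), join(j, l)), join(d(l), g(l, j, l), l), join(d(l), h(l, j, l), j, l)), h(d(j), g(j, l, l), join(j, l)), j), j) vs h(d(join(d(d(l)), h(h(l, l, j), join(j, l), l), j, l)), join(g(h(j, join(j, l), join(j, l)), join(d(l), g(l, j, l), l), join(d(l), h(l, j, l), j, l)), h(join(j, l), g(j, l, l), d(j)), j), j)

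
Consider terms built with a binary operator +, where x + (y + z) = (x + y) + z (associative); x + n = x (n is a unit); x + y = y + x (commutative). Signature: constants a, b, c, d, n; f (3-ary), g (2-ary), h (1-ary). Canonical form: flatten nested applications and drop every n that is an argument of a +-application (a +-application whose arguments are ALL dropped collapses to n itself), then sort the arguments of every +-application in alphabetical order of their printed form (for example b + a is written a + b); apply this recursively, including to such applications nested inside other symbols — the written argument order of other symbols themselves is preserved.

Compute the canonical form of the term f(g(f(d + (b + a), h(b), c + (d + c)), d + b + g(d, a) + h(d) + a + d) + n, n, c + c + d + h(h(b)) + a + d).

Descend into:  g(f(d + (b + a), h(b), c + (d + c)), d + b + g(d, a) + h(d) + a + d) + n
Canonicalize subterm:  g(f(d + (b + a), h(b), c + (d + c)), d + b + g(d, a) + h(d) + a + d)  →  g(f(a + b + d, h(b), c + c + d), a + b + d + d + g(d, a) + h(d))
Units out:  drop n
Order the arguments:  g(f(a + b + d, h(b), c + c + d), a + b + d + d + g(d, a) + h(d))
Put back:  f(g(f(a + b + d, h(b), c + c + d), a + b + d + d + g(d, a) + h(d)), n, a + c + c + d + d + h(h(b)))

Answer: f(g(f(a + b + d, h(b), c + c + d), a + b + d + d + g(d, a) + h(d)), n, a + c + c + d + d + h(h(b)))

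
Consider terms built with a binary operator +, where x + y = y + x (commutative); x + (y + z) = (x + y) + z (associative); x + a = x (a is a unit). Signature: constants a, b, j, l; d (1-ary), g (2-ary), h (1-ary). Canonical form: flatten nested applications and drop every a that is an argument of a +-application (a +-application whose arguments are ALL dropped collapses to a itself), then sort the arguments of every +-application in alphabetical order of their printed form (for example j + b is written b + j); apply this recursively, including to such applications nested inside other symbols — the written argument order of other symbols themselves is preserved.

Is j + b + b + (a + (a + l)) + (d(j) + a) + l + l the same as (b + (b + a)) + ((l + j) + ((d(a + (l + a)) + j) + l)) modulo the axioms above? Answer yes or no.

Answer: no — b + b + d(j) + j + l + l + l vs b + b + d(l) + j + j + l + l

Derivation:
Left:  j + b + b + (a + (a + l)) + (d(j) + a) + l + l
  Un-nest:  j + b + b + a + a + l + d(j) + a + l + l
  Drop the unit:  drop a (×3)
  Sort arguments:  b + b + d(j) + j + l + l + l
Right:  (b + (b + a)) + ((l + j) + ((d(a + (l + a)) + j) + l))
  Flatten:  b + b + a + l + j + d(a + (l + a)) + j + l
  Canonicalize subterm:  d(a + (l + a))  →  d(l)
  Units out:  drop a
  Sort arguments:  b + b + d(l) + j + j + l + l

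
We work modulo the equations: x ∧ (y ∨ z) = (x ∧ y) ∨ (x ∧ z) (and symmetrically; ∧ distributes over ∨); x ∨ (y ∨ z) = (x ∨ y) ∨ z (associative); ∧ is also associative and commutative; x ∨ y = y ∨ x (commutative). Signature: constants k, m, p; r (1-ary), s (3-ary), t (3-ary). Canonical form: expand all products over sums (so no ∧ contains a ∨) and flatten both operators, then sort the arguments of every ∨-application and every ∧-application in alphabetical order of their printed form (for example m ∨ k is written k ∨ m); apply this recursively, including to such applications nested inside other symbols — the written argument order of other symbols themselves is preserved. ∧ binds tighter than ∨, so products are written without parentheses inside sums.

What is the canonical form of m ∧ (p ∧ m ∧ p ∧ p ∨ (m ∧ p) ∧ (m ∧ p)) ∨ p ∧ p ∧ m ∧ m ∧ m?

Answer: m ∧ m ∧ m ∧ p ∧ p ∨ m ∧ m ∧ m ∧ p ∧ p ∨ m ∧ m ∧ p ∧ p ∧ p

Derivation:
Expand products over sums:  m ∧ m ∧ p ∧ p ∧ p ∨ m ∧ m ∧ m ∧ p ∧ p ∨ m ∧ m ∧ m ∧ p ∧ p
Sort arguments:  m ∧ m ∧ m ∧ p ∧ p ∨ m ∧ m ∧ m ∧ p ∧ p ∨ m ∧ m ∧ p ∧ p ∧ p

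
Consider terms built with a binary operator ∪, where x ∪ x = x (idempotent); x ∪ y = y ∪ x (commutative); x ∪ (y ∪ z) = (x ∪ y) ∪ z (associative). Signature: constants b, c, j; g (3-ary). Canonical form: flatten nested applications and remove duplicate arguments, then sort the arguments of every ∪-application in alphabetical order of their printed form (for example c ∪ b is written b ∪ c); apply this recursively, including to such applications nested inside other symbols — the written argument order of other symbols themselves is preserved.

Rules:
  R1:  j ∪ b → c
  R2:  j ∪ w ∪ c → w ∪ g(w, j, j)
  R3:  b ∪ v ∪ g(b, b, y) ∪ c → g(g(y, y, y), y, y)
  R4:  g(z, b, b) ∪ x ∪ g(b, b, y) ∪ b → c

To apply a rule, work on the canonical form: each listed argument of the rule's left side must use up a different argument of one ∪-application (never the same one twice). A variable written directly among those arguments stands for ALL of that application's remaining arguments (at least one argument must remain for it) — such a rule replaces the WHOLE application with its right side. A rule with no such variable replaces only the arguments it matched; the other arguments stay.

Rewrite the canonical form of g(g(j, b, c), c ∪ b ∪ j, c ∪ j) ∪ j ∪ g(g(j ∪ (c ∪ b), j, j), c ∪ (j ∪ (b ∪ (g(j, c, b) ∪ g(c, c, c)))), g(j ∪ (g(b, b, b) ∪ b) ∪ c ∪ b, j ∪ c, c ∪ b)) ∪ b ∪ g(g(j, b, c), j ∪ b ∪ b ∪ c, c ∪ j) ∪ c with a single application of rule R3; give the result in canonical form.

Canonical form:  b ∪ c ∪ g(g(b ∪ c ∪ j, j, j), b ∪ c ∪ g(c, c, c) ∪ g(j, c, b) ∪ j, g(b ∪ c ∪ g(b, b, b) ∪ j, c ∪ j, b ∪ c)) ∪ g(g(j, b, c), b ∪ c ∪ j, c ∪ j) ∪ j
Match R3:  consume b, c, g(b, b, b);  v := j, y := b
The extension variable absorbs all remaining arguments, so the whole application is rewritten.
Result:  b ∪ c ∪ g(g(b ∪ c ∪ j, j, j), b ∪ c ∪ g(c, c, c) ∪ g(j, c, b) ∪ j, g(g(g(b, b, b), b, b), c ∪ j, b ∪ c)) ∪ g(g(j, b, c), b ∪ c ∪ j, c ∪ j) ∪ j

Answer: b ∪ c ∪ g(g(b ∪ c ∪ j, j, j), b ∪ c ∪ g(c, c, c) ∪ g(j, c, b) ∪ j, g(g(g(b, b, b), b, b), c ∪ j, b ∪ c)) ∪ g(g(j, b, c), b ∪ c ∪ j, c ∪ j) ∪ j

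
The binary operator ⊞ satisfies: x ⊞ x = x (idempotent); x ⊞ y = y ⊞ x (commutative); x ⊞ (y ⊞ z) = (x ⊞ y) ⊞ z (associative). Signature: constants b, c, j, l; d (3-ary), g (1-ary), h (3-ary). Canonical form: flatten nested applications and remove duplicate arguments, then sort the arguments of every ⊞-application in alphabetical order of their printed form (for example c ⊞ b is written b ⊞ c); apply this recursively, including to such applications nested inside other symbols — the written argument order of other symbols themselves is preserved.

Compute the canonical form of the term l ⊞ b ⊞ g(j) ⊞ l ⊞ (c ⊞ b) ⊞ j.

Un-nest:  l ⊞ b ⊞ g(j) ⊞ l ⊞ c ⊞ b ⊞ j
Drop duplicates:  drop duplicate l, b
Sort:  b ⊞ c ⊞ g(j) ⊞ j ⊞ l

Answer: b ⊞ c ⊞ g(j) ⊞ j ⊞ l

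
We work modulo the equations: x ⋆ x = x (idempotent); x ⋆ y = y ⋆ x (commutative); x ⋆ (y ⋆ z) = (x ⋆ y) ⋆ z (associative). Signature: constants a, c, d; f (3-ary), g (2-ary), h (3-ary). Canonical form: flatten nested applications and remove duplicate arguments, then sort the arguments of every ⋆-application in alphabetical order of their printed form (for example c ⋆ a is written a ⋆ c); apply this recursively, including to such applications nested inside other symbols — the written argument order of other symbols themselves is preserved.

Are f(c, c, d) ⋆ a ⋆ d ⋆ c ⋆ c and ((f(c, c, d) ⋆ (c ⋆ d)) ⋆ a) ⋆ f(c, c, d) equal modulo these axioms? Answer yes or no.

Answer: yes — both canonical forms are a ⋆ c ⋆ d ⋆ f(c, c, d)

Derivation:
Left:  f(c, c, d) ⋆ a ⋆ d ⋆ c ⋆ c
  Deduplicate:  drop duplicate c
  Sort:  a ⋆ c ⋆ d ⋆ f(c, c, d)
Right:  ((f(c, c, d) ⋆ (c ⋆ d)) ⋆ a) ⋆ f(c, c, d)
  Un-nest:  f(c, c, d) ⋆ c ⋆ d ⋆ a ⋆ f(c, c, d)
  Idempotence:  drop duplicate f(c, c, d)
  Sort:  a ⋆ c ⋆ d ⋆ f(c, c, d)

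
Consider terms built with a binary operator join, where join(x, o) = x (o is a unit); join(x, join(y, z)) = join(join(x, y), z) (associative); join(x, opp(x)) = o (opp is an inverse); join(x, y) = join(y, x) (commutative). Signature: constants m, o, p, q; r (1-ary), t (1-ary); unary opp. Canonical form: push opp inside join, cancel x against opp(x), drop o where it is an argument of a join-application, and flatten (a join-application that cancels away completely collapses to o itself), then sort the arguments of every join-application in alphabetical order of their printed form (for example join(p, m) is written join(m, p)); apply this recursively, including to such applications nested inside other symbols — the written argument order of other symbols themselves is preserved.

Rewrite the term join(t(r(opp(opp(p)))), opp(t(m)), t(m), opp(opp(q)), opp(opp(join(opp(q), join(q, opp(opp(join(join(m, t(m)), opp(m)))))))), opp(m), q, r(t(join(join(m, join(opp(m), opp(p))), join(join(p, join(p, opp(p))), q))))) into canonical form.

Push opp inside:  distribute opp over join and collapse double opp
Combine occurrences:  join(t(r(p)), t(m), q, q, opp(m), r(t(q)))
Order the arguments:  join(opp(m), q, q, r(t(q)), t(m), t(r(p)))

Answer: join(opp(m), q, q, r(t(q)), t(m), t(r(p)))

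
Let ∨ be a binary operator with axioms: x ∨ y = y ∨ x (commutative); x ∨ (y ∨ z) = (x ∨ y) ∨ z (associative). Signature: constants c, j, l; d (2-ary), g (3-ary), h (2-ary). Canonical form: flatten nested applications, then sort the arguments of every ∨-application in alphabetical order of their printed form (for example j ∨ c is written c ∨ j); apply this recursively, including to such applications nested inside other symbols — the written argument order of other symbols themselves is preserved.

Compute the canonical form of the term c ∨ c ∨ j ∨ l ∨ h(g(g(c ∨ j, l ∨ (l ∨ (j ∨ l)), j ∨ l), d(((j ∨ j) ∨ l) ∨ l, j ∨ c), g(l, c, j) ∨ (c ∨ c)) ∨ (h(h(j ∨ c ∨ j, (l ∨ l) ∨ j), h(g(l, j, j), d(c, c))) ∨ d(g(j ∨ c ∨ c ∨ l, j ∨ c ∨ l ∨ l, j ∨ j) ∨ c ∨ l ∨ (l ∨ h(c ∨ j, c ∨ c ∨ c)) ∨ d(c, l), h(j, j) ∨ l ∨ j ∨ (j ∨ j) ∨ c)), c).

Canonicalize subterm:  h(g(g(c ∨ j, l ∨ (l ∨ (j ∨ l)), j ∨ l), d(((j ∨ j) ∨ l) ∨ l, j ∨ c), g(l, c, j) ∨ (c ∨ c)) ∨ (h(h(j ∨ c ∨ j, (l ∨ l) ∨ j), h(g(l, j, j), d(c, c))) ∨ d(g(j ∨ c ∨ c ∨ l, j ∨ c ∨ l ∨ l, j ∨ j) ∨ c ∨ l ∨ (l ∨ h(c ∨ j, c ∨ c ∨ c)) ∨ d(c, l), h(j, j) ∨ l ∨ j ∨ (j ∨ j) ∨ c)), c)  →  h(d(c ∨ d(c, l) ∨ g(c ∨ c ∨ j ∨ l, c ∨ j ∨ l ∨ l, j ∨ j) ∨ h(c ∨ j, c ∨ c ∨ c) ∨ l ∨ l, c ∨ h(j, j) ∨ j ∨ j ∨ j ∨ l) ∨ g(g(c ∨ j, j ∨ l ∨ l ∨ l, j ∨ l), d(j ∨ j ∨ l ∨ l, c ∨ j), c ∨ c ∨ g(l, c, j)) ∨ h(h(c ∨ j ∨ j, j ∨ l ∨ l), h(g(l, j, j), d(c, c))), c)
Order the arguments:  c ∨ c ∨ h(d(c ∨ d(c, l) ∨ g(c ∨ c ∨ j ∨ l, c ∨ j ∨ l ∨ l, j ∨ j) ∨ h(c ∨ j, c ∨ c ∨ c) ∨ l ∨ l, c ∨ h(j, j) ∨ j ∨ j ∨ j ∨ l) ∨ g(g(c ∨ j, j ∨ l ∨ l ∨ l, j ∨ l), d(j ∨ j ∨ l ∨ l, c ∨ j), c ∨ c ∨ g(l, c, j)) ∨ h(h(c ∨ j ∨ j, j ∨ l ∨ l), h(g(l, j, j), d(c, c))), c) ∨ j ∨ l

Answer: c ∨ c ∨ h(d(c ∨ d(c, l) ∨ g(c ∨ c ∨ j ∨ l, c ∨ j ∨ l ∨ l, j ∨ j) ∨ h(c ∨ j, c ∨ c ∨ c) ∨ l ∨ l, c ∨ h(j, j) ∨ j ∨ j ∨ j ∨ l) ∨ g(g(c ∨ j, j ∨ l ∨ l ∨ l, j ∨ l), d(j ∨ j ∨ l ∨ l, c ∨ j), c ∨ c ∨ g(l, c, j)) ∨ h(h(c ∨ j ∨ j, j ∨ l ∨ l), h(g(l, j, j), d(c, c))), c) ∨ j ∨ l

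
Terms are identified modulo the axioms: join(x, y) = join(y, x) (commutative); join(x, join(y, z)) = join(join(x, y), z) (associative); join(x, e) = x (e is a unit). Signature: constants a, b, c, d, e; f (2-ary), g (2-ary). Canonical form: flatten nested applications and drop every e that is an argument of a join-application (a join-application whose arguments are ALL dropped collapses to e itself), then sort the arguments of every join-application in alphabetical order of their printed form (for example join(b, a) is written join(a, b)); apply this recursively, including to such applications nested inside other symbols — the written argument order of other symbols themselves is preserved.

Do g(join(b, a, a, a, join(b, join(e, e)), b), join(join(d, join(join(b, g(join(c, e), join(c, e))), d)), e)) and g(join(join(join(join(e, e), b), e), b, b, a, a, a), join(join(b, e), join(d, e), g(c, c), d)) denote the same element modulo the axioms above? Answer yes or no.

Left:  g(join(b, a, a, a, join(b, join(e, e)), b), join(join(d, join(join(b, g(join(c, e), join(c, e))), d)), e))
  Descend into:  join(join(d, join(join(b, g(join(c, e), join(c, e))), d)), e)
  Un-nest:  join(d, b, g(join(c, e), join(c, e)), d, e)
  Inside:  g(join(c, e), join(c, e))  →  g(c, c)
  Units out:  drop e
  Sort arguments:  join(b, d, d, g(c, c))
  Put back:  g(join(a, a, a, b, b, b), join(b, d, d, g(c, c)))
Right:  g(join(join(join(join(e, e), b), e), b, b, a, a, a), join(join(b, e), join(d, e), g(c, c), d))
  Descend into:  join(join(join(join(e, e), b), e), b, b, a, a, a)
  Merge nested applications:  join(e, e, b, e, b, b, a, a, a)
  Units out:  drop e (×3)
  Sort:  join(a, a, a, b, b, b)
  Put back:  g(join(a, a, a, b, b, b), join(b, d, d, g(c, c)))

Answer: yes — both canonical forms are g(join(a, a, a, b, b, b), join(b, d, d, g(c, c)))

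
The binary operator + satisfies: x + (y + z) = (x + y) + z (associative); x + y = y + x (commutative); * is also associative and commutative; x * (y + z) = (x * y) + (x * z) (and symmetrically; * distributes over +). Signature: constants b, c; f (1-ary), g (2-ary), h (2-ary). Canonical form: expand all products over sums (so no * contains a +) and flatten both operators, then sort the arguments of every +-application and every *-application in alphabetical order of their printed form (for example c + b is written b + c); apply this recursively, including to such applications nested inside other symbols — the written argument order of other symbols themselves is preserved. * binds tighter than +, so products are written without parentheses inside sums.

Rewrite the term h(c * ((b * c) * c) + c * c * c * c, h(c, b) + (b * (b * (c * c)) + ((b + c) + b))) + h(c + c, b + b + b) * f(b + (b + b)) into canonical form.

Un-nest:  h(b * c * c * c + c * c * c * c, b + b + b * b * c * c + c + h(c, b)) + f(b + b + b) * h(c + c, b + b + b)
Sort:  f(b + b + b) * h(c + c, b + b + b) + h(b * c * c * c + c * c * c * c, b + b + b * b * c * c + c + h(c, b))

Answer: f(b + b + b) * h(c + c, b + b + b) + h(b * c * c * c + c * c * c * c, b + b + b * b * c * c + c + h(c, b))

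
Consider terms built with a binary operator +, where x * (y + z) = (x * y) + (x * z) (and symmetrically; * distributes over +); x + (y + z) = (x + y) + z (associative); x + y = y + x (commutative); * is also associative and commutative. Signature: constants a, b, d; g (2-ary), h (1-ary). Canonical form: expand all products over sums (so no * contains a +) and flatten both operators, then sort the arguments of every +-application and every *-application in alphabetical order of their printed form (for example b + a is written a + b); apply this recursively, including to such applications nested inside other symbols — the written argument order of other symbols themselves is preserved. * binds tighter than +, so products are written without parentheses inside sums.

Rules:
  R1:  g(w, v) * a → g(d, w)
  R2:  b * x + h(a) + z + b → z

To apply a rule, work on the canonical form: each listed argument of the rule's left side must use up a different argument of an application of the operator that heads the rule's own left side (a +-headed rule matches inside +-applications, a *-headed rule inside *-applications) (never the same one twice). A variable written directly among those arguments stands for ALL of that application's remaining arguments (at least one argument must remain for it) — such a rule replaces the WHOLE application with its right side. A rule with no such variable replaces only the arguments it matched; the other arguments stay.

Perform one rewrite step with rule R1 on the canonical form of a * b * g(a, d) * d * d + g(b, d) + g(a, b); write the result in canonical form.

Answer: b * d * d * g(d, a) + g(a, b) + g(b, d)

Derivation:
Canonical form:  a * b * d * d * g(a, d) + g(a, b) + g(b, d)
R1 matches:  uses a, g(a, d);  v := d, w := a
Giving:  b * d * d * g(d, a) + g(a, b) + g(b, d)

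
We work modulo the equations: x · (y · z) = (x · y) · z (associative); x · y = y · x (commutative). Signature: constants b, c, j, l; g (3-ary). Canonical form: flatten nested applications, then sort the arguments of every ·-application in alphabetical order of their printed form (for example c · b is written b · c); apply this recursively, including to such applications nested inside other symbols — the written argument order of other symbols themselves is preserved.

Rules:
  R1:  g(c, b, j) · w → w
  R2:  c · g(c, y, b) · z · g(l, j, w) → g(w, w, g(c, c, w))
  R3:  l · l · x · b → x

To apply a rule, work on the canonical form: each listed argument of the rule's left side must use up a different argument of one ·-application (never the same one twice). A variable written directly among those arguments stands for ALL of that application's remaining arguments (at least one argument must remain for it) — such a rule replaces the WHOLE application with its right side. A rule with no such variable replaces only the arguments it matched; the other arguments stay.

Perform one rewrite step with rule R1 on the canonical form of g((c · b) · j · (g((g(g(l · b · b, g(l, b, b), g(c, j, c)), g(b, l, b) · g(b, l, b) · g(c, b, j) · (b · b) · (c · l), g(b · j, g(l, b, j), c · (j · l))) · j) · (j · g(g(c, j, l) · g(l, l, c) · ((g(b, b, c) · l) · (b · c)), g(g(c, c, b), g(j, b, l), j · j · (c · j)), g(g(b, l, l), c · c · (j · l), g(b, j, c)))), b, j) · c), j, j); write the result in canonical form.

Answer: g(b · c · c · g(g(b · c · g(b, b, c) · g(c, j, l) · g(l, l, c) · l, g(g(c, c, b), g(j, b, l), c · j · j · j), g(g(b, l, l), c · c · j · l, g(b, j, c))) · g(g(b · b · l, g(l, b, b), g(c, j, c)), b · b · c · g(b, l, b) · g(b, l, b) · l, g(b · j, g(l, b, j), c · j · l)) · j · j, b, j) · j, j, j)

Derivation:
Canonical form:  g(b · c · c · g(g(b · c · g(b, b, c) · g(c, j, l) · g(l, l, c) · l, g(g(c, c, b), g(j, b, l), c · j · j · j), g(g(b, l, l), c · c · j · l, g(b, j, c))) · g(g(b · b · l, g(l, b, b), g(c, j, c)), b · b · c · g(b, l, b) · g(b, l, b) · g(c, b, j) · l, g(b · j, g(l, b, j), c · j · l)) · j · j, b, j) · j, j, j)
R1 matches:  uses g(c, b, j);  w := b · b · c · g(b, l, b) · g(b, l, b) · l
Every leftover argument binds to the variable; the entire application is replaced.
Giving:  g(b · c · c · g(g(b · c · g(b, b, c) · g(c, j, l) · g(l, l, c) · l, g(g(c, c, b), g(j, b, l), c · j · j · j), g(g(b, l, l), c · c · j · l, g(b, j, c))) · g(g(b · b · l, g(l, b, b), g(c, j, c)), b · b · c · g(b, l, b) · g(b, l, b) · l, g(b · j, g(l, b, j), c · j · l)) · j · j, b, j) · j, j, j)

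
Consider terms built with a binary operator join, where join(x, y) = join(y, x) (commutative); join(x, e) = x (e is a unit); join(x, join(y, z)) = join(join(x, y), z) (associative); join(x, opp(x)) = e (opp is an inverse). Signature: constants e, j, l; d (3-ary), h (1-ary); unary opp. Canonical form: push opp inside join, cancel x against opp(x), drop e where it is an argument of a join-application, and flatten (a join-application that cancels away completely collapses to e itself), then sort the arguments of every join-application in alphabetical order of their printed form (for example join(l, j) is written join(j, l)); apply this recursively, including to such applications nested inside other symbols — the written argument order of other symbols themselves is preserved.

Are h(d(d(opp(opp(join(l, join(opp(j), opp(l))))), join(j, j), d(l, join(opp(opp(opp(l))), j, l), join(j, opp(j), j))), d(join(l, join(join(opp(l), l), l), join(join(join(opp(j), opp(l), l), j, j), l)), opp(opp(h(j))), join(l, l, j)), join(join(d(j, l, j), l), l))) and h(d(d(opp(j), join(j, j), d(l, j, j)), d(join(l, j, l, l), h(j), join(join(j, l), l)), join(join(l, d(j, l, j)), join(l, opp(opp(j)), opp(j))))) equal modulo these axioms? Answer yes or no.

Left:  h(d(d(opp(opp(join(l, join(opp(j), opp(l))))), join(j, j), d(l, join(opp(opp(opp(l))), j, l), join(j, opp(j), j))), d(join(l, join(join(opp(l), l), l), join(join(join(opp(j), opp(l), l), j, j), l)), opp(opp(h(j))), join(l, l, j)), join(join(d(j, l, j), l), l)))
  Descend into:  join(l, join(join(opp(l), l), l), join(join(join(opp(j), opp(l), l), j, j), l))
  Collect:  join(l, l, l, j)
  Sort arguments:  join(j, l, l, l)
  Reassemble:  h(d(d(opp(j), join(j, j), d(l, j, j)), d(join(j, l, l, l), h(j), join(j, l, l)), join(d(j, l, j), l, l)))
Right:  h(d(d(opp(j), join(j, j), d(l, j, j)), d(join(l, j, l, l), h(j), join(join(j, l), l)), join(join(l, d(j, l, j)), join(l, opp(opp(j)), opp(j)))))
  Descend into:  join(join(l, d(j, l, j)), join(l, opp(opp(j)), opp(j)))
  Push opp inside:  distribute opp over join and collapse double opp
  Cancel:  j cancels
  Collect:  join(l, l, d(j, l, j))
  Order the arguments:  join(d(j, l, j), l, l)
  Reassemble:  h(d(d(opp(j), join(j, j), d(l, j, j)), d(join(j, l, l, l), h(j), join(j, l, l)), join(d(j, l, j), l, l)))

Answer: yes — both canonical forms are h(d(d(opp(j), join(j, j), d(l, j, j)), d(join(j, l, l, l), h(j), join(j, l, l)), join(d(j, l, j), l, l)))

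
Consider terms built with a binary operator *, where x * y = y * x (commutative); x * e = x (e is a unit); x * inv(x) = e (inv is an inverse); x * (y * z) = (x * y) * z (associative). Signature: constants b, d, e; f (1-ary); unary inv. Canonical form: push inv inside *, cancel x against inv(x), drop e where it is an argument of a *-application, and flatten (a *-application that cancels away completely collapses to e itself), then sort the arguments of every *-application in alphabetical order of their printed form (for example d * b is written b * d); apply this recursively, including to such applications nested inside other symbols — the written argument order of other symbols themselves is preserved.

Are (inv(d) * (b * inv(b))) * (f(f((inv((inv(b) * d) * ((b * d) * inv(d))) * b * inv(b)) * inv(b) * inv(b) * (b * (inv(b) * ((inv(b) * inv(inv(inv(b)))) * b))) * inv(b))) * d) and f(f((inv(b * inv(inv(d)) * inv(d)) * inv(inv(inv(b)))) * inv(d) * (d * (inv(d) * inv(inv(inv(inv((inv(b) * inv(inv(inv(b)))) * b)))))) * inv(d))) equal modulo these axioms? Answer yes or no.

Left:  (inv(d) * (b * inv(b))) * (f(f((inv((inv(b) * d) * ((b * d) * inv(d))) * b * inv(b)) * inv(b) * inv(b) * (b * (inv(b) * ((inv(b) * inv(inv(inv(b)))) * b))) * inv(b))) * d)
  Push inv inside:  distribute inv over * and collapse double inv
  Cancel:  d cancels; b cancels
  Collect terms:  f(f(inv(b) * inv(b) * inv(b) * inv(b) * inv(d)))
Right:  f(f((inv(b * inv(inv(d)) * inv(d)) * inv(inv(inv(b)))) * inv(d) * (d * (inv(d) * inv(inv(inv(inv((inv(b) * inv(inv(inv(b)))) * b)))))) * inv(d)))
  Descend into:  (inv(b * inv(inv(d)) * inv(d)) * inv(inv(inv(b)))) * inv(d) * (d * (inv(d) * inv(inv(inv(inv((inv(b) * inv(inv(inv(b)))) * b)))))) * inv(d)
  Push inv inside:  distribute inv over * and collapse double inv
  Combine occurrences:  inv(b) * inv(b) * inv(b) * inv(d) * inv(d)
  Rebuild:  f(f(inv(b) * inv(b) * inv(b) * inv(d) * inv(d)))

Answer: no — f(f(inv(b) * inv(b) * inv(b) * inv(b) * inv(d))) vs f(f(inv(b) * inv(b) * inv(b) * inv(d) * inv(d)))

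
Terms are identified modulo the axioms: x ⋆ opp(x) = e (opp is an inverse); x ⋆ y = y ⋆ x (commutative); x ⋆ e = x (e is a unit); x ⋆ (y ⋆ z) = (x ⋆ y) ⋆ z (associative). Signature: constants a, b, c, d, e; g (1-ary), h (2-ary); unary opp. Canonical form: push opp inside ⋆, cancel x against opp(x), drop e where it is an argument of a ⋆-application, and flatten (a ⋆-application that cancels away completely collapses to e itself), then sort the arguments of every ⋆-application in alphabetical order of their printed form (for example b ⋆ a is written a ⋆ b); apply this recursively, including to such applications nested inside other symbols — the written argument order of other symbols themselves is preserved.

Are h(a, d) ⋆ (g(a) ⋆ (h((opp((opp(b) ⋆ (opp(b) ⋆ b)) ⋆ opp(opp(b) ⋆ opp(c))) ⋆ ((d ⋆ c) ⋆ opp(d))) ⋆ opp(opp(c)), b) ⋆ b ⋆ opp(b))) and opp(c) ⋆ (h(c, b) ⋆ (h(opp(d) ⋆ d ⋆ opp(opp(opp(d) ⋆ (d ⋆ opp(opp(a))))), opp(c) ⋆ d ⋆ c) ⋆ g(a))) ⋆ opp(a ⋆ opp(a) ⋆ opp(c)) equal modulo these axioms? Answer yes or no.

Left:  h(a, d) ⋆ (g(a) ⋆ (h((opp((opp(b) ⋆ (opp(b) ⋆ b)) ⋆ opp(opp(b) ⋆ opp(c))) ⋆ ((d ⋆ c) ⋆ opp(d))) ⋆ opp(opp(c)), b) ⋆ b ⋆ opp(b)))
  Push opp inside:  distribute opp over ⋆ and collapse double opp
  Cancel:  b cancels
  Collect terms:  h(a, d) ⋆ g(a) ⋆ h(c, b)
  Order the arguments:  g(a) ⋆ h(a, d) ⋆ h(c, b)
Right:  opp(c) ⋆ (h(c, b) ⋆ (h(opp(d) ⋆ d ⋆ opp(opp(opp(d) ⋆ (d ⋆ opp(opp(a))))), opp(c) ⋆ d ⋆ c) ⋆ g(a))) ⋆ opp(a ⋆ opp(a) ⋆ opp(c))
  Push opp inside:  distribute opp over ⋆ and collapse double opp
  Inverses cancel:  c cancels; a cancels
  Combine occurrences:  h(c, b) ⋆ h(a, d) ⋆ g(a)
  Order the arguments:  g(a) ⋆ h(a, d) ⋆ h(c, b)

Answer: yes — both canonical forms are g(a) ⋆ h(a, d) ⋆ h(c, b)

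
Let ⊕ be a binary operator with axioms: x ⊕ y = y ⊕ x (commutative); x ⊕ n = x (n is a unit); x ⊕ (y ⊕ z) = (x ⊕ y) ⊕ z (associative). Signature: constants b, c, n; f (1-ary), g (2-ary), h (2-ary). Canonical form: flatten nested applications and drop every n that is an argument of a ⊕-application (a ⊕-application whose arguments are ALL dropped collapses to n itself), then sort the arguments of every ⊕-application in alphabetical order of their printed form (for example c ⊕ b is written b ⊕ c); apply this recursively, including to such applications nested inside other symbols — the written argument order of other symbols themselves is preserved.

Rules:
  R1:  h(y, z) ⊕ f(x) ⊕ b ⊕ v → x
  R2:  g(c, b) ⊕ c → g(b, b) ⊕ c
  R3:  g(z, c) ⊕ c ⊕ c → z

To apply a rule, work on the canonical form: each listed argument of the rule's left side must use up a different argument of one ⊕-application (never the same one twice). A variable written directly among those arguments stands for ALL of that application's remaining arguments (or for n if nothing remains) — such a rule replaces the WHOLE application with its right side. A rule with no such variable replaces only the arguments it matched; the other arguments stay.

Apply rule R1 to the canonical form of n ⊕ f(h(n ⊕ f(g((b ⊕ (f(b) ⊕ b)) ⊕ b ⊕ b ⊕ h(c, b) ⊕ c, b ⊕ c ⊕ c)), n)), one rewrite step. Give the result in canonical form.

Answer: f(h(f(g(b, b ⊕ c ⊕ c)), n))

Derivation:
Canonical form:  f(h(f(g(b ⊕ b ⊕ b ⊕ b ⊕ c ⊕ f(b) ⊕ h(c, b), b ⊕ c ⊕ c)), n))
R1 matches:  uses b, f(b), h(c, b);  v := b ⊕ b ⊕ b ⊕ c, x := b, y := c, z := b
The variable takes the whole remainder — replace the entire application.
Giving:  f(h(f(g(b, b ⊕ c ⊕ c)), n))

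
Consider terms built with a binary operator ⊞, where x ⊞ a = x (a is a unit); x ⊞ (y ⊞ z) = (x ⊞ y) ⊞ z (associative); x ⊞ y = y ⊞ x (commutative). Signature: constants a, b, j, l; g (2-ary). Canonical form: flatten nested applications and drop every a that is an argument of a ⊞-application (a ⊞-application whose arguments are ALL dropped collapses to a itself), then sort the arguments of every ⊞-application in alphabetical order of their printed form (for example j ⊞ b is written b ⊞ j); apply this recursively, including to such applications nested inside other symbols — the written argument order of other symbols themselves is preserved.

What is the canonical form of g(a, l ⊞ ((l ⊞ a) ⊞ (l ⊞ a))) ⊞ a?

Canonicalize subterm:  g(a, l ⊞ ((l ⊞ a) ⊞ (l ⊞ a)))  →  g(a, l ⊞ l ⊞ l)
Unit:  drop a
Order the arguments:  g(a, l ⊞ l ⊞ l)

Answer: g(a, l ⊞ l ⊞ l)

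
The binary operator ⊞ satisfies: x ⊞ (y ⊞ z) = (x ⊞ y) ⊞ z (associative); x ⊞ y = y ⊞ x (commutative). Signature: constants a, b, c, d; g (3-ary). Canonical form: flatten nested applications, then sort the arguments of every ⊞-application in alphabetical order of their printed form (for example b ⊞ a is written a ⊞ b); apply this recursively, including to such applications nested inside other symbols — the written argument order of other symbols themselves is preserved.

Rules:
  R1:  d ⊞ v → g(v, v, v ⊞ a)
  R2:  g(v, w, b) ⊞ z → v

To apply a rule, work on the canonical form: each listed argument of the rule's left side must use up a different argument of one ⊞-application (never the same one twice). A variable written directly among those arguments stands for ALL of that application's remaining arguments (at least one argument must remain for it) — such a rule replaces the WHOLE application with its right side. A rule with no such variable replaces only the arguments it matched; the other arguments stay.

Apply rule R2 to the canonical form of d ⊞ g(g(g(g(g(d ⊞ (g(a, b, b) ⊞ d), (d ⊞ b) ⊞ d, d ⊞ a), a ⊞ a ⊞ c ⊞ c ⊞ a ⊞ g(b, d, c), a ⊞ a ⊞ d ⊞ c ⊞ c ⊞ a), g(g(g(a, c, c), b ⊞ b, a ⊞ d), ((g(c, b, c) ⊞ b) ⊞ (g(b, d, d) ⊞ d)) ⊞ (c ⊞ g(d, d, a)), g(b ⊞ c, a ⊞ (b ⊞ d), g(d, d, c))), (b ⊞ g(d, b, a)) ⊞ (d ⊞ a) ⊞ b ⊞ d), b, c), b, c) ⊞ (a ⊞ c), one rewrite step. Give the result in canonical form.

Canonical form:  a ⊞ c ⊞ d ⊞ g(g(g(g(g(d ⊞ d ⊞ g(a, b, b), b ⊞ d ⊞ d, a ⊞ d), a ⊞ a ⊞ a ⊞ c ⊞ c ⊞ g(b, d, c), a ⊞ a ⊞ a ⊞ c ⊞ c ⊞ d), g(g(g(a, c, c), b ⊞ b, a ⊞ d), b ⊞ c ⊞ d ⊞ g(b, d, d) ⊞ g(c, b, c) ⊞ g(d, d, a), g(b ⊞ c, a ⊞ b ⊞ d, g(d, d, c))), a ⊞ b ⊞ b ⊞ d ⊞ d ⊞ g(d, b, a)), b, c), b, c)
Match R2:  consume g(a, b, b);  v := a, w := b, z := d ⊞ d
Every leftover argument binds to the variable; the entire application is replaced.
New term:  a ⊞ c ⊞ d ⊞ g(g(g(g(g(a, b ⊞ d ⊞ d, a ⊞ d), a ⊞ a ⊞ a ⊞ c ⊞ c ⊞ g(b, d, c), a ⊞ a ⊞ a ⊞ c ⊞ c ⊞ d), g(g(g(a, c, c), b ⊞ b, a ⊞ d), b ⊞ c ⊞ d ⊞ g(b, d, d) ⊞ g(c, b, c) ⊞ g(d, d, a), g(b ⊞ c, a ⊞ b ⊞ d, g(d, d, c))), a ⊞ b ⊞ b ⊞ d ⊞ d ⊞ g(d, b, a)), b, c), b, c)

Answer: a ⊞ c ⊞ d ⊞ g(g(g(g(g(a, b ⊞ d ⊞ d, a ⊞ d), a ⊞ a ⊞ a ⊞ c ⊞ c ⊞ g(b, d, c), a ⊞ a ⊞ a ⊞ c ⊞ c ⊞ d), g(g(g(a, c, c), b ⊞ b, a ⊞ d), b ⊞ c ⊞ d ⊞ g(b, d, d) ⊞ g(c, b, c) ⊞ g(d, d, a), g(b ⊞ c, a ⊞ b ⊞ d, g(d, d, c))), a ⊞ b ⊞ b ⊞ d ⊞ d ⊞ g(d, b, a)), b, c), b, c)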